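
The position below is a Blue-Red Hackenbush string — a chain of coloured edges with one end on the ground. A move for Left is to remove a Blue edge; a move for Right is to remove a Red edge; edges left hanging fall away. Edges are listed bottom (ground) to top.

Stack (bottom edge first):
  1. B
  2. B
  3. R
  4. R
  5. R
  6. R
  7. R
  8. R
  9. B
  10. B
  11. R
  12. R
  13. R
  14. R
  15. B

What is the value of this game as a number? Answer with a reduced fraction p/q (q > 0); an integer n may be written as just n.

Prefix values for B B R R R R R R B B R R R R B via {L|R} + simplicity:
B: Left { 0 }, Right { — } = simplest 1
BB: Left { 0, 1 }, Right { — } = simplest 2
BBR: Left { 0, 1 }, Right { 2 } = simplest 3/2
BBRR: Left { 0, 1 }, Right { 3/2, 2 } = simplest 5/4
BBRRR: Left { 0, 1 }, Right { 5/4, 3/2, 2 } = simplest 9/8
BBRRRR: Left { 0, 1 }, Right { 9/8, 5/4, 3/2, 2 } = simplest 17/16
BBRRRRR: Left { 0, 1 }, Right { 17/16, 9/8, 5/4, 3/2, 2 } = simplest 33/32
BBRRRRRR: Left { 0, 1 }, Right { 33/32, 17/16, 9/8, 5/4, 3/2, 2 } = simplest 65/64
BBRRRRRRB: Left { 0, 1, 65/64 }, Right { 33/32, 17/16, 9/8, 5/4, 3/2, 2 } = simplest 131/128
BBRRRRRRBB: Left { 0, 1, 65/64, 131/128 }, Right { 33/32, 17/16, 9/8, 5/4, 3/2, 2 } = simplest 263/256
BBRRRRRRBBR: Left { 0, 1, 65/64, 131/128 }, Right { 263/256, 33/32, 17/16, 9/8, 5/4, 3/2, 2 } = simplest 525/512
BBRRRRRRBBRR: Left { 0, 1, 65/64, 131/128 }, Right { 525/512, 263/256, 33/32, 17/16, 9/8, 5/4, 3/2, 2 } = simplest 1049/1024
BBRRRRRRBBRRR: Left { 0, 1, 65/64, 131/128 }, Right { 1049/1024, 525/512, 263/256, 33/32, 17/16, 9/8, 5/4, 3/2, 2 } = simplest 2097/2048
BBRRRRRRBBRRRR: Left { 0, 1, 65/64, 131/128 }, Right { 2097/2048, 1049/1024, 525/512, 263/256, 33/32, 17/16, 9/8, 5/4, 3/2, 2 } = simplest 4193/4096
BBRRRRRRBBRRRRB: Left { 0, 1, 65/64, 131/128, 4193/4096 }, Right { 2097/2048, 1049/1024, 525/512, 263/256, 33/32, 17/16, 9/8, 5/4, 3/2, 2 } = simplest 8387/8192

8387/8192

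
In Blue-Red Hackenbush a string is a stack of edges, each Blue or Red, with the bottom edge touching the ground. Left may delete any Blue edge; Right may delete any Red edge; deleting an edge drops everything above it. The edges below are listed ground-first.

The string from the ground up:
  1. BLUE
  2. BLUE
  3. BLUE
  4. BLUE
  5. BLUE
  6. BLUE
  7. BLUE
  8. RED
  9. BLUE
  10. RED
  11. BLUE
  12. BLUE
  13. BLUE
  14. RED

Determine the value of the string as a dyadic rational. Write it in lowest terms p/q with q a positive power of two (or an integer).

Prefix values for BLUE BLUE BLUE BLUE BLUE BLUE BLUE RED BLUE RED BLUE BLUE BLUE RED via {L|R} + simplicity:
1 of 14 · B · max L 0 · min R +∞ => 1
2 of 14 · BB · max L 1 · min R +∞ => 2
3 of 14 · BBB · max L 2 · min R +∞ => 3
4 of 14 · BBBB · max L 3 · min R +∞ => 4
5 of 14 · BBBBB · max L 4 · min R +∞ => 5
6 of 14 · BBBBBB · max L 5 · min R +∞ => 6
7 of 14 · BBBBBBB · max L 6 · min R +∞ => 7
8 of 14 · BBBBBBBR · max L 6 · min R 7 => 13/2
9 of 14 · BBBBBBBRB · max L 13/2 · min R 7 => 27/4
10 of 14 · BBBBBBBRBR · max L 13/2 · min R 27/4 => 53/8
11 of 14 · BBBBBBBRBRB · max L 53/8 · min R 27/4 => 107/16
12 of 14 · BBBBBBBRBRBB · max L 107/16 · min R 27/4 => 215/32
13 of 14 · BBBBBBBRBRBBB · max L 215/32 · min R 27/4 => 431/64
14 of 14 · BBBBBBBRBRBBBR · max L 215/32 · min R 431/64 => 861/128

861/128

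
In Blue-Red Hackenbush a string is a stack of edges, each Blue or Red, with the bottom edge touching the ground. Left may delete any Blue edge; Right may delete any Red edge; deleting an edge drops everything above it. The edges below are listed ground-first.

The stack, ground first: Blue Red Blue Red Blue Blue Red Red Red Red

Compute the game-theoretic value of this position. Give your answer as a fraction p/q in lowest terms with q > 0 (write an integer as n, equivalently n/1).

353/512

Prefix values for Blue Red Blue Red Blue Blue Red Red Red Red via {L|R} + simplicity:
B: Left { 0 }, Right { · } gives simplest 1
BR: Left { 0 }, Right { 1 } gives simplest 1/2
BRB: Left { 0 1/2 }, Right { 1 } gives simplest 3/4
BRBR: Left { 0 1/2 }, Right { 3/4 1 } gives simplest 5/8
BRBRB: Left { 0 1/2 5/8 }, Right { 3/4 1 } gives simplest 11/16
BRBRBB: Left { 0 1/2 5/8 11/16 }, Right { 3/4 1 } gives simplest 23/32
BRBRBBR: Left { 0 1/2 5/8 11/16 }, Right { 23/32 3/4 1 } gives simplest 45/64
BRBRBBRR: Left { 0 1/2 5/8 11/16 }, Right { 45/64 23/32 3/4 1 } gives simplest 89/128
BRBRBBRRR: Left { 0 1/2 5/8 11/16 }, Right { 89/128 45/64 23/32 3/4 1 } gives simplest 177/256
BRBRBBRRRR: Left { 0 1/2 5/8 11/16 }, Right { 177/256 89/128 45/64 23/32 3/4 1 } gives simplest 353/512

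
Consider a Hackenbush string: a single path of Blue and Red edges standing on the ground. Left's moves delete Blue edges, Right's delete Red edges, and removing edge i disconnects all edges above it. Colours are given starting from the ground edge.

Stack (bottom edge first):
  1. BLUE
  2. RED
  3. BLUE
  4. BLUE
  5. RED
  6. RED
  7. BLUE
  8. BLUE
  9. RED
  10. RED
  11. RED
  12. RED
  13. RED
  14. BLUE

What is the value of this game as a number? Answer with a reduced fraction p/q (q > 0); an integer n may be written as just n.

6531/8192

Prefix values for BLUE RED BLUE BLUE RED RED BLUE BLUE RED RED RED RED RED BLUE via {L|R} + simplicity:
step 1: add BLUE to get B; options L={ 0 } R={  } — 1
step 2: add RED to get BR; options L={ 0 } R={ 1 } — 1/2
step 3: add BLUE to get BRB; options L={ 0, 1/2 } R={ 1 } — 3/4
step 4: add BLUE to get BRBB; options L={ 0, 1/2, 3/4 } R={ 1 } — 7/8
step 5: add RED to get BRBBR; options L={ 0, 1/2, 3/4 } R={ 7/8, 1 } — 13/16
step 6: add RED to get BRBBRR; options L={ 0, 1/2, 3/4 } R={ 13/16, 7/8, 1 } — 25/32
step 7: add BLUE to get BRBBRRB; options L={ 0, 1/2, 3/4, 25/32 } R={ 13/16, 7/8, 1 } — 51/64
step 8: add BLUE to get BRBBRRBB; options L={ 0, 1/2, 3/4, 25/32, 51/64 } R={ 13/16, 7/8, 1 } — 103/128
step 9: add RED to get BRBBRRBBR; options L={ 0, 1/2, 3/4, 25/32, 51/64 } R={ 103/128, 13/16, 7/8, 1 } — 205/256
step 10: add RED to get BRBBRRBBRR; options L={ 0, 1/2, 3/4, 25/32, 51/64 } R={ 205/256, 103/128, 13/16, 7/8, 1 } — 409/512
step 11: add RED to get BRBBRRBBRRR; options L={ 0, 1/2, 3/4, 25/32, 51/64 } R={ 409/512, 205/256, 103/128, 13/16, 7/8, 1 } — 817/1024
step 12: add RED to get BRBBRRBBRRRR; options L={ 0, 1/2, 3/4, 25/32, 51/64 } R={ 817/1024, 409/512, 205/256, 103/128, 13/16, 7/8, 1 } — 1633/2048
step 13: add RED to get BRBBRRBBRRRRR; options L={ 0, 1/2, 3/4, 25/32, 51/64 } R={ 1633/2048, 817/1024, 409/512, 205/256, 103/128, 13/16, 7/8, 1 } — 3265/4096
step 14: add BLUE to get BRBBRRBBRRRRRB; options L={ 0, 1/2, 3/4, 25/32, 51/64, 3265/4096 } R={ 1633/2048, 817/1024, 409/512, 205/256, 103/128, 13/16, 7/8, 1 } — 6531/8192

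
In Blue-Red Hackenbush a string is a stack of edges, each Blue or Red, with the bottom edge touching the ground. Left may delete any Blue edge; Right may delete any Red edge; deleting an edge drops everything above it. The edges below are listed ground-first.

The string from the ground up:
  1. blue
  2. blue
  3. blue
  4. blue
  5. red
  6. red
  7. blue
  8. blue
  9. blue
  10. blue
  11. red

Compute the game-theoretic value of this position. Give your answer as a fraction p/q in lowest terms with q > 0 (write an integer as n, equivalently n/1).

Build G(s[:k]) for k = 1..11, string s = blue blue blue blue red red blue blue blue blue red.
1 of 11 · b · max L 0 · min R +∞ so 1
2 of 11 · bb · max L 1 · min R +∞ so 2
3 of 11 · bbb · max L 2 · min R +∞ so 3
4 of 11 · bbbb · max L 3 · min R +∞ so 4
5 of 11 · bbbbr · max L 3 · min R 4 so 7/2
6 of 11 · bbbbrr · max L 3 · min R 7/2 so 13/4
7 of 11 · bbbbrrb · max L 13/4 · min R 7/2 so 27/8
8 of 11 · bbbbrrbb · max L 27/8 · min R 7/2 so 55/16
9 of 11 · bbbbrrbbb · max L 55/16 · min R 7/2 so 111/32
10 of 11 · bbbbrrbbbb · max L 111/32 · min R 7/2 so 223/64
11 of 11 · bbbbrrbbbbr · max L 111/32 · min R 223/64 so 445/128

445/128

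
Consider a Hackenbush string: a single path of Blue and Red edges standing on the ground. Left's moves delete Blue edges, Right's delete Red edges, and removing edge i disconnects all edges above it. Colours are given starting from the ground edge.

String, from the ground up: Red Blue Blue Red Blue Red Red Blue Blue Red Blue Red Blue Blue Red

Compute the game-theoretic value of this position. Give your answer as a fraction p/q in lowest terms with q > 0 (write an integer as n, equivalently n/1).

-5715/16384

Prefix values for Red Blue Blue Red Blue Red Red Blue Blue Red Blue Red Blue Blue Red via {L|R} + simplicity:
value_1 [R]  L=[·]  R=[0]  = -1
value_2 [RB]  L=[-1]  R=[0]  = -1/2
value_3 [RBB]  L=[-1, -1/2]  R=[0]  = -1/4
value_4 [RBBR]  L=[-1, -1/2]  R=[-1/4, 0]  = -3/8
value_5 [RBBRB]  L=[-1, -1/2, -3/8]  R=[-1/4, 0]  = -5/16
value_6 [RBBRBR]  L=[-1, -1/2, -3/8]  R=[-5/16, -1/4, 0]  = -11/32
value_7 [RBBRBRR]  L=[-1, -1/2, -3/8]  R=[-11/32, -5/16, -1/4, 0]  = -23/64
value_8 [RBBRBRRB]  L=[-1, -1/2, -3/8, -23/64]  R=[-11/32, -5/16, -1/4, 0]  = -45/128
value_9 [RBBRBRRBB]  L=[-1, -1/2, -3/8, -23/64, -45/128]  R=[-11/32, -5/16, -1/4, 0]  = -89/256
value_10 [RBBRBRRBBR]  L=[-1, -1/2, -3/8, -23/64, -45/128]  R=[-89/256, -11/32, -5/16, -1/4, 0]  = -179/512
value_11 [RBBRBRRBBRB]  L=[-1, -1/2, -3/8, -23/64, -45/128, -179/512]  R=[-89/256, -11/32, -5/16, -1/4, 0]  = -357/1024
value_12 [RBBRBRRBBRBR]  L=[-1, -1/2, -3/8, -23/64, -45/128, -179/512]  R=[-357/1024, -89/256, -11/32, -5/16, -1/4, 0]  = -715/2048
value_13 [RBBRBRRBBRBRB]  L=[-1, -1/2, -3/8, -23/64, -45/128, -179/512, -715/2048]  R=[-357/1024, -89/256, -11/32, -5/16, -1/4, 0]  = -1429/4096
value_14 [RBBRBRRBBRBRBB]  L=[-1, -1/2, -3/8, -23/64, -45/128, -179/512, -715/2048, -1429/4096]  R=[-357/1024, -89/256, -11/32, -5/16, -1/4, 0]  = -2857/8192
value_15 [RBBRBRRBBRBRBBR]  L=[-1, -1/2, -3/8, -23/64, -45/128, -179/512, -715/2048, -1429/4096]  R=[-2857/8192, -357/1024, -89/256, -11/32, -5/16, -1/4, 0]  = -5715/16384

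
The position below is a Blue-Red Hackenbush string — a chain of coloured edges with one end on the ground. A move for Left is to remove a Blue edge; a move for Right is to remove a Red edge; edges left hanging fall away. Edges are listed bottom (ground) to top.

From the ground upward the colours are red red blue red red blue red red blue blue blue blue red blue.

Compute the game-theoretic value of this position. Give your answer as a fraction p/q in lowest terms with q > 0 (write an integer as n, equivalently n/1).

-7557/4096

Build value(s[:k]) for k = 1..14, string s = red red blue red red blue red red blue blue blue blue red blue.
value(r) = { (no moves) | 0 } so -1
value(rr) = { (no moves) | -1,0 } so -2
value(rrb) = { -2 | -1,0 } so -3/2
value(rrbr) = { -2 | -3/2,-1,0 } so -7/4
value(rrbrr) = { -2 | -7/4,-3/2,-1,0 } so -15/8
value(rrbrrb) = { -2,-15/8 | -7/4,-3/2,-1,0 } so -29/16
value(rrbrrbr) = { -2,-15/8 | -29/16,-7/4,-3/2,-1,0 } so -59/32
value(rrbrrbrr) = { -2,-15/8 | -59/32,-29/16,-7/4,-3/2,-1,0 } so -119/64
value(rrbrrbrrb) = { -2,-15/8,-119/64 | -59/32,-29/16,-7/4,-3/2,-1,0 } so -237/128
value(rrbrrbrrbb) = { -2,-15/8,-119/64,-237/128 | -59/32,-29/16,-7/4,-3/2,-1,0 } so -473/256
value(rrbrrbrrbbb) = { -2,-15/8,-119/64,-237/128,-473/256 | -59/32,-29/16,-7/4,-3/2,-1,0 } so -945/512
value(rrbrrbrrbbbb) = { -2,-15/8,-119/64,-237/128,-473/256,-945/512 | -59/32,-29/16,-7/4,-3/2,-1,0 } so -1889/1024
value(rrbrrbrrbbbbr) = { -2,-15/8,-119/64,-237/128,-473/256,-945/512 | -1889/1024,-59/32,-29/16,-7/4,-3/2,-1,0 } so -3779/2048
value(rrbrrbrrbbbbrb) = { -2,-15/8,-119/64,-237/128,-473/256,-945/512,-3779/2048 | -1889/1024,-59/32,-29/16,-7/4,-3/2,-1,0 } so -7557/4096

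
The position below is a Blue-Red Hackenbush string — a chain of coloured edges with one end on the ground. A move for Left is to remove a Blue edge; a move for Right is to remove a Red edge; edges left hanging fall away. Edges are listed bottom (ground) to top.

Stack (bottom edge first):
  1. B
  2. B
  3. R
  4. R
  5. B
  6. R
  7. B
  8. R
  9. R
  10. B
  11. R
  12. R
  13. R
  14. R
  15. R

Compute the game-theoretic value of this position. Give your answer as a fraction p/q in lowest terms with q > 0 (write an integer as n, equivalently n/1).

B: Left { 0 }, Right {  } → simplest 1
BB: Left { 0; 1 }, Right {  } → simplest 2
BBR: Left { 0; 1 }, Right { 2 } → simplest 3/2
BBRR: Left { 0; 1 }, Right { 3/2; 2 } → simplest 5/4
BBRRB: Left { 0; 1; 5/4 }, Right { 3/2; 2 } → simplest 11/8
BBRRBR: Left { 0; 1; 5/4 }, Right { 11/8; 3/2; 2 } → simplest 21/16
BBRRBRB: Left { 0; 1; 5/4; 21/16 }, Right { 11/8; 3/2; 2 } → simplest 43/32
BBRRBRBR: Left { 0; 1; 5/4; 21/16 }, Right { 43/32; 11/8; 3/2; 2 } → simplest 85/64
BBRRBRBRR: Left { 0; 1; 5/4; 21/16 }, Right { 85/64; 43/32; 11/8; 3/2; 2 } → simplest 169/128
BBRRBRBRRB: Left { 0; 1; 5/4; 21/16; 169/128 }, Right { 85/64; 43/32; 11/8; 3/2; 2 } → simplest 339/256
BBRRBRBRRBR: Left { 0; 1; 5/4; 21/16; 169/128 }, Right { 339/256; 85/64; 43/32; 11/8; 3/2; 2 } → simplest 677/512
BBRRBRBRRBRR: Left { 0; 1; 5/4; 21/16; 169/128 }, Right { 677/512; 339/256; 85/64; 43/32; 11/8; 3/2; 2 } → simplest 1353/1024
BBRRBRBRRBRRR: Left { 0; 1; 5/4; 21/16; 169/128 }, Right { 1353/1024; 677/512; 339/256; 85/64; 43/32; 11/8; 3/2; 2 } → simplest 2705/2048
BBRRBRBRRBRRRR: Left { 0; 1; 5/4; 21/16; 169/128 }, Right { 2705/2048; 1353/1024; 677/512; 339/256; 85/64; 43/32; 11/8; 3/2; 2 } → simplest 5409/4096
BBRRBRBRRBRRRRR: Left { 0; 1; 5/4; 21/16; 169/128 }, Right { 5409/4096; 2705/2048; 1353/1024; 677/512; 339/256; 85/64; 43/32; 11/8; 3/2; 2 } → simplest 10817/8192

10817/8192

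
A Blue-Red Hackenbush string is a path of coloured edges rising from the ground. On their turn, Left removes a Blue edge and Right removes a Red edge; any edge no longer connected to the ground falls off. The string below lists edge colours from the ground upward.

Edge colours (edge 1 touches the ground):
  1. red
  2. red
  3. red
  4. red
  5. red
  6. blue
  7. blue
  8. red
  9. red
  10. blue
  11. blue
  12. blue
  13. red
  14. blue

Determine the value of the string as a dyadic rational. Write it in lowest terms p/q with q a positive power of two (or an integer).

value(r) = { none | 0 } => -1
value(rr) = { none | -1; 0 } => -2
value(rrr) = { none | -2; -1; 0 } => -3
value(rrrr) = { none | -3; -2; -1; 0 } => -4
value(rrrrr) = { none | -4; -3; -2; -1; 0 } => -5
value(rrrrrb) = { -5 | -4; -3; -2; -1; 0 } => -9/2
value(rrrrrbb) = { -5; -9/2 | -4; -3; -2; -1; 0 } => -17/4
value(rrrrrbbr) = { -5; -9/2 | -17/4; -4; -3; -2; -1; 0 } => -35/8
value(rrrrrbbrr) = { -5; -9/2 | -35/8; -17/4; -4; -3; -2; -1; 0 } => -71/16
value(rrrrrbbrrb) = { -5; -9/2; -71/16 | -35/8; -17/4; -4; -3; -2; -1; 0 } => -141/32
value(rrrrrbbrrbb) = { -5; -9/2; -71/16; -141/32 | -35/8; -17/4; -4; -3; -2; -1; 0 } => -281/64
value(rrrrrbbrrbbb) = { -5; -9/2; -71/16; -141/32; -281/64 | -35/8; -17/4; -4; -3; -2; -1; 0 } => -561/128
value(rrrrrbbrrbbbr) = { -5; -9/2; -71/16; -141/32; -281/64 | -561/128; -35/8; -17/4; -4; -3; -2; -1; 0 } => -1123/256
value(rrrrrbbrrbbbrb) = { -5; -9/2; -71/16; -141/32; -281/64; -1123/256 | -561/128; -35/8; -17/4; -4; -3; -2; -1; 0 } => -2245/512

-2245/512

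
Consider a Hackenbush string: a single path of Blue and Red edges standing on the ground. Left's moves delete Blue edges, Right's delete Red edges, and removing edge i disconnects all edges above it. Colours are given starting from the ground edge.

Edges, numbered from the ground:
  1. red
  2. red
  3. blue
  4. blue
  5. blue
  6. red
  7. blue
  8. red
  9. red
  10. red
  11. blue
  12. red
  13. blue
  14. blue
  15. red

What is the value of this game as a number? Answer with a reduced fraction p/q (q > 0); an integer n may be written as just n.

Recurse on prefixes of the 15-edge string red red blue blue blue red blue red red red blue red blue blue red:
1 of 15 · r · max L −∞ · min R 0 → -1
2 of 15 · rr · max L −∞ · min R -1 → -2
3 of 15 · rrb · max L -2 · min R -1 → -3/2
4 of 15 · rrbb · max L -3/2 · min R -1 → -5/4
5 of 15 · rrbbb · max L -5/4 · min R -1 → -9/8
6 of 15 · rrbbbr · max L -5/4 · min R -9/8 → -19/16
7 of 15 · rrbbbrb · max L -19/16 · min R -9/8 → -37/32
8 of 15 · rrbbbrbr · max L -19/16 · min R -37/32 → -75/64
9 of 15 · rrbbbrbrr · max L -19/16 · min R -75/64 → -151/128
10 of 15 · rrbbbrbrrr · max L -19/16 · min R -151/128 → -303/256
11 of 15 · rrbbbrbrrrb · max L -303/256 · min R -151/128 → -605/512
12 of 15 · rrbbbrbrrrbr · max L -303/256 · min R -605/512 → -1211/1024
13 of 15 · rrbbbrbrrrbrb · max L -1211/1024 · min R -605/512 → -2421/2048
14 of 15 · rrbbbrbrrrbrbb · max L -2421/2048 · min R -605/512 → -4841/4096
15 of 15 · rrbbbrbrrrbrbbr · max L -2421/2048 · min R -4841/4096 → -9683/8192

-9683/8192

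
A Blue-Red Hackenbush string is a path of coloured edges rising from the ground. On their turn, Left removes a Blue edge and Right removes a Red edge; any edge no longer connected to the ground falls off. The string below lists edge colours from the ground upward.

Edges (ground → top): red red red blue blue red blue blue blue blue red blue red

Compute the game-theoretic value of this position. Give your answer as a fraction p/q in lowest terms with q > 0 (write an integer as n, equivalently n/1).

value(r) = { none | 0 } ⇒ -1
value(rr) = { none | -1; 0 } ⇒ -2
value(rrr) = { none | -2; -1; 0 } ⇒ -3
value(rrrb) = { -3 | -2; -1; 0 } ⇒ -5/2
value(rrrbb) = { -3; -5/2 | -2; -1; 0 } ⇒ -9/4
value(rrrbbr) = { -3; -5/2 | -9/4; -2; -1; 0 } ⇒ -19/8
value(rrrbbrb) = { -3; -5/2; -19/8 | -9/4; -2; -1; 0 } ⇒ -37/16
value(rrrbbrbb) = { -3; -5/2; -19/8; -37/16 | -9/4; -2; -1; 0 } ⇒ -73/32
value(rrrbbrbbb) = { -3; -5/2; -19/8; -37/16; -73/32 | -9/4; -2; -1; 0 } ⇒ -145/64
value(rrrbbrbbbb) = { -3; -5/2; -19/8; -37/16; -73/32; -145/64 | -9/4; -2; -1; 0 } ⇒ -289/128
value(rrrbbrbbbbr) = { -3; -5/2; -19/8; -37/16; -73/32; -145/64 | -289/128; -9/4; -2; -1; 0 } ⇒ -579/256
value(rrrbbrbbbbrb) = { -3; -5/2; -19/8; -37/16; -73/32; -145/64; -579/256 | -289/128; -9/4; -2; -1; 0 } ⇒ -1157/512
value(rrrbbrbbbbrbr) = { -3; -5/2; -19/8; -37/16; -73/32; -145/64; -579/256 | -1157/512; -289/128; -9/4; -2; -1; 0 } ⇒ -2315/1024

-2315/1024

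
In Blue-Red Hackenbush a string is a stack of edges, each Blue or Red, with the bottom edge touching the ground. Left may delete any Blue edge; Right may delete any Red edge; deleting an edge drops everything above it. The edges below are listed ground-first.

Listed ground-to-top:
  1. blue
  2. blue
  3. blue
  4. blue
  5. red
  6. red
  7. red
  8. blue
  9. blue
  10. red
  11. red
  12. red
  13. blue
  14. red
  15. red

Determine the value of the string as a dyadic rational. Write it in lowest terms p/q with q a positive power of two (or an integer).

6537/2048

Recurse on prefixes of the 15-edge string blue blue blue blue red red red blue blue red red red blue red red:
val_1 [b]  L=[0]  R=[∅]  → 1
val_2 [bb]  L=[0 1]  R=[∅]  → 2
val_3 [bbb]  L=[0 1 2]  R=[∅]  → 3
val_4 [bbbb]  L=[0 1 2 3]  R=[∅]  → 4
val_5 [bbbbr]  L=[0 1 2 3]  R=[4]  → 7/2
val_6 [bbbbrr]  L=[0 1 2 3]  R=[7/2 4]  → 13/4
val_7 [bbbbrrr]  L=[0 1 2 3]  R=[13/4 7/2 4]  → 25/8
val_8 [bbbbrrrb]  L=[0 1 2 3 25/8]  R=[13/4 7/2 4]  → 51/16
val_9 [bbbbrrrbb]  L=[0 1 2 3 25/8 51/16]  R=[13/4 7/2 4]  → 103/32
val_10 [bbbbrrrbbr]  L=[0 1 2 3 25/8 51/16]  R=[103/32 13/4 7/2 4]  → 205/64
val_11 [bbbbrrrbbrr]  L=[0 1 2 3 25/8 51/16]  R=[205/64 103/32 13/4 7/2 4]  → 409/128
val_12 [bbbbrrrbbrrr]  L=[0 1 2 3 25/8 51/16]  R=[409/128 205/64 103/32 13/4 7/2 4]  → 817/256
val_13 [bbbbrrrbbrrrb]  L=[0 1 2 3 25/8 51/16 817/256]  R=[409/128 205/64 103/32 13/4 7/2 4]  → 1635/512
val_14 [bbbbrrrbbrrrbr]  L=[0 1 2 3 25/8 51/16 817/256]  R=[1635/512 409/128 205/64 103/32 13/4 7/2 4]  → 3269/1024
val_15 [bbbbrrrbbrrrbrr]  L=[0 1 2 3 25/8 51/16 817/256]  R=[3269/1024 1635/512 409/128 205/64 103/32 13/4 7/2 4]  → 6537/2048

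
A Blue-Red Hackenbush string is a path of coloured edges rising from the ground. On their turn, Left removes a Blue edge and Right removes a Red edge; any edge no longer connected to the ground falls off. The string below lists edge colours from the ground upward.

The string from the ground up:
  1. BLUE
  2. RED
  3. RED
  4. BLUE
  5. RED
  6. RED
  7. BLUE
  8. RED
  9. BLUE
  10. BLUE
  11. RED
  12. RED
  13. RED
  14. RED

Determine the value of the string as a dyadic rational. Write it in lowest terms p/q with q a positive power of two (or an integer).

step 1: add BLUE to get B; options L={ 0 } R={ ∅ } = 1
step 2: add RED to get BR; options L={ 0 } R={ 1 } = 1/2
step 3: add RED to get BRR; options L={ 0 } R={ 1/2, 1 } = 1/4
step 4: add BLUE to get BRRB; options L={ 0, 1/4 } R={ 1/2, 1 } = 3/8
step 5: add RED to get BRRBR; options L={ 0, 1/4 } R={ 3/8, 1/2, 1 } = 5/16
step 6: add RED to get BRRBRR; options L={ 0, 1/4 } R={ 5/16, 3/8, 1/2, 1 } = 9/32
step 7: add BLUE to get BRRBRRB; options L={ 0, 1/4, 9/32 } R={ 5/16, 3/8, 1/2, 1 } = 19/64
step 8: add RED to get BRRBRRBR; options L={ 0, 1/4, 9/32 } R={ 19/64, 5/16, 3/8, 1/2, 1 } = 37/128
step 9: add BLUE to get BRRBRRBRB; options L={ 0, 1/4, 9/32, 37/128 } R={ 19/64, 5/16, 3/8, 1/2, 1 } = 75/256
step 10: add BLUE to get BRRBRRBRBB; options L={ 0, 1/4, 9/32, 37/128, 75/256 } R={ 19/64, 5/16, 3/8, 1/2, 1 } = 151/512
step 11: add RED to get BRRBRRBRBBR; options L={ 0, 1/4, 9/32, 37/128, 75/256 } R={ 151/512, 19/64, 5/16, 3/8, 1/2, 1 } = 301/1024
step 12: add RED to get BRRBRRBRBBRR; options L={ 0, 1/4, 9/32, 37/128, 75/256 } R={ 301/1024, 151/512, 19/64, 5/16, 3/8, 1/2, 1 } = 601/2048
step 13: add RED to get BRRBRRBRBBRRR; options L={ 0, 1/4, 9/32, 37/128, 75/256 } R={ 601/2048, 301/1024, 151/512, 19/64, 5/16, 3/8, 1/2, 1 } = 1201/4096
step 14: add RED to get BRRBRRBRBBRRRR; options L={ 0, 1/4, 9/32, 37/128, 75/256 } R={ 1201/4096, 601/2048, 301/1024, 151/512, 19/64, 5/16, 3/8, 1/2, 1 } = 2401/8192

2401/8192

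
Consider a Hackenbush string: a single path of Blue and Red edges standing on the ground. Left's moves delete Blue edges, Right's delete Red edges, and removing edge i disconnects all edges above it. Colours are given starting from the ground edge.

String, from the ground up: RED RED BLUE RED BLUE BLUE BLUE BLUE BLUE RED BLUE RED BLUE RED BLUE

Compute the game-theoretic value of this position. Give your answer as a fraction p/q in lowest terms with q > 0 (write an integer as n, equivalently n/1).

G_1 [R]  L=[·]  R=[0]  — -1
G_2 [RR]  L=[·]  R=[-1; 0]  — -2
G_3 [RRB]  L=[-2]  R=[-1; 0]  — -3/2
G_4 [RRBR]  L=[-2]  R=[-3/2; -1; 0]  — -7/4
G_5 [RRBRB]  L=[-2; -7/4]  R=[-3/2; -1; 0]  — -13/8
G_6 [RRBRBB]  L=[-2; -7/4; -13/8]  R=[-3/2; -1; 0]  — -25/16
G_7 [RRBRBBB]  L=[-2; -7/4; -13/8; -25/16]  R=[-3/2; -1; 0]  — -49/32
G_8 [RRBRBBBB]  L=[-2; -7/4; -13/8; -25/16; -49/32]  R=[-3/2; -1; 0]  — -97/64
G_9 [RRBRBBBBB]  L=[-2; -7/4; -13/8; -25/16; -49/32; -97/64]  R=[-3/2; -1; 0]  — -193/128
G_10 [RRBRBBBBBR]  L=[-2; -7/4; -13/8; -25/16; -49/32; -97/64]  R=[-193/128; -3/2; -1; 0]  — -387/256
G_11 [RRBRBBBBBRB]  L=[-2; -7/4; -13/8; -25/16; -49/32; -97/64; -387/256]  R=[-193/128; -3/2; -1; 0]  — -773/512
G_12 [RRBRBBBBBRBR]  L=[-2; -7/4; -13/8; -25/16; -49/32; -97/64; -387/256]  R=[-773/512; -193/128; -3/2; -1; 0]  — -1547/1024
G_13 [RRBRBBBBBRBRB]  L=[-2; -7/4; -13/8; -25/16; -49/32; -97/64; -387/256; -1547/1024]  R=[-773/512; -193/128; -3/2; -1; 0]  — -3093/2048
G_14 [RRBRBBBBBRBRBR]  L=[-2; -7/4; -13/8; -25/16; -49/32; -97/64; -387/256; -1547/1024]  R=[-3093/2048; -773/512; -193/128; -3/2; -1; 0]  — -6187/4096
G_15 [RRBRBBBBBRBRBRB]  L=[-2; -7/4; -13/8; -25/16; -49/32; -97/64; -387/256; -1547/1024; -6187/4096]  R=[-3093/2048; -773/512; -193/128; -3/2; -1; 0]  — -12373/8192

-12373/8192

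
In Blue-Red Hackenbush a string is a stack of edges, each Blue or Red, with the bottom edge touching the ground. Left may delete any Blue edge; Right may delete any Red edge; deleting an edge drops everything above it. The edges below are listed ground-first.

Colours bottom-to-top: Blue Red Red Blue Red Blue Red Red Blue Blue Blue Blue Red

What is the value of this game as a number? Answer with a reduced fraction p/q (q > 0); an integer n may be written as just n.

Build val(s[:k]) for k = 1..13, string s = Blue Red Red Blue Red Blue Red Red Blue Blue Blue Blue Red.
val_1 [B]  L=[0]  R=[∅]  => 1
val_2 [BR]  L=[0]  R=[1]  => 1/2
val_3 [BRR]  L=[0]  R=[1/2,1]  => 1/4
val_4 [BRRB]  L=[0,1/4]  R=[1/2,1]  => 3/8
val_5 [BRRBR]  L=[0,1/4]  R=[3/8,1/2,1]  => 5/16
val_6 [BRRBRB]  L=[0,1/4,5/16]  R=[3/8,1/2,1]  => 11/32
val_7 [BRRBRBR]  L=[0,1/4,5/16]  R=[11/32,3/8,1/2,1]  => 21/64
val_8 [BRRBRBRR]  L=[0,1/4,5/16]  R=[21/64,11/32,3/8,1/2,1]  => 41/128
val_9 [BRRBRBRRB]  L=[0,1/4,5/16,41/128]  R=[21/64,11/32,3/8,1/2,1]  => 83/256
val_10 [BRRBRBRRBB]  L=[0,1/4,5/16,41/128,83/256]  R=[21/64,11/32,3/8,1/2,1]  => 167/512
val_11 [BRRBRBRRBBB]  L=[0,1/4,5/16,41/128,83/256,167/512]  R=[21/64,11/32,3/8,1/2,1]  => 335/1024
val_12 [BRRBRBRRBBBB]  L=[0,1/4,5/16,41/128,83/256,167/512,335/1024]  R=[21/64,11/32,3/8,1/2,1]  => 671/2048
val_13 [BRRBRBRRBBBBR]  L=[0,1/4,5/16,41/128,83/256,167/512,335/1024]  R=[671/2048,21/64,11/32,3/8,1/2,1]  => 1341/4096

1341/4096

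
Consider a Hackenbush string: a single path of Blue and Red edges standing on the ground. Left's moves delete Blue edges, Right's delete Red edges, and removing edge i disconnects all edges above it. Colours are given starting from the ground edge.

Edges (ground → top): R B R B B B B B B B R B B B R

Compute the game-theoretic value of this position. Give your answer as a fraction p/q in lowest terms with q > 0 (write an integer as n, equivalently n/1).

-8227/16384

R: Left {  }, Right { 0 } gives simplest -1
RB: Left { -1 }, Right { 0 } gives simplest -1/2
RBR: Left { -1 }, Right { -1/2; 0 } gives simplest -3/4
RBRB: Left { -1; -3/4 }, Right { -1/2; 0 } gives simplest -5/8
RBRBB: Left { -1; -3/4; -5/8 }, Right { -1/2; 0 } gives simplest -9/16
RBRBBB: Left { -1; -3/4; -5/8; -9/16 }, Right { -1/2; 0 } gives simplest -17/32
RBRBBBB: Left { -1; -3/4; -5/8; -9/16; -17/32 }, Right { -1/2; 0 } gives simplest -33/64
RBRBBBBB: Left { -1; -3/4; -5/8; -9/16; -17/32; -33/64 }, Right { -1/2; 0 } gives simplest -65/128
RBRBBBBBB: Left { -1; -3/4; -5/8; -9/16; -17/32; -33/64; -65/128 }, Right { -1/2; 0 } gives simplest -129/256
RBRBBBBBBB: Left { -1; -3/4; -5/8; -9/16; -17/32; -33/64; -65/128; -129/256 }, Right { -1/2; 0 } gives simplest -257/512
RBRBBBBBBBR: Left { -1; -3/4; -5/8; -9/16; -17/32; -33/64; -65/128; -129/256 }, Right { -257/512; -1/2; 0 } gives simplest -515/1024
RBRBBBBBBBRB: Left { -1; -3/4; -5/8; -9/16; -17/32; -33/64; -65/128; -129/256; -515/1024 }, Right { -257/512; -1/2; 0 } gives simplest -1029/2048
RBRBBBBBBBRBB: Left { -1; -3/4; -5/8; -9/16; -17/32; -33/64; -65/128; -129/256; -515/1024; -1029/2048 }, Right { -257/512; -1/2; 0 } gives simplest -2057/4096
RBRBBBBBBBRBBB: Left { -1; -3/4; -5/8; -9/16; -17/32; -33/64; -65/128; -129/256; -515/1024; -1029/2048; -2057/4096 }, Right { -257/512; -1/2; 0 } gives simplest -4113/8192
RBRBBBBBBBRBBBR: Left { -1; -3/4; -5/8; -9/16; -17/32; -33/64; -65/128; -129/256; -515/1024; -1029/2048; -2057/4096 }, Right { -4113/8192; -257/512; -1/2; 0 } gives simplest -8227/16384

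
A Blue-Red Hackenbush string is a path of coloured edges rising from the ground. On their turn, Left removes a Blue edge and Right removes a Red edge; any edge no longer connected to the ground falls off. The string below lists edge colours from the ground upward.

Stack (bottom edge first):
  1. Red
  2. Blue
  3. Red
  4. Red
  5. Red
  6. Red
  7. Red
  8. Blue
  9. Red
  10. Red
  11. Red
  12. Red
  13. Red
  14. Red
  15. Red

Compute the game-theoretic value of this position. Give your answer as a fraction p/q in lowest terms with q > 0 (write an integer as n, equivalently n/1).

Recurse on prefixes of the 15-edge string Red Blue Red Red Red Red Red Blue Red Red Red Red Red Red Red:
step 1: add Red to get R; options L={ none } R={ 0 } -> -1
step 2: add Blue to get RB; options L={ -1 } R={ 0 } -> -1/2
step 3: add Red to get RBR; options L={ -1 } R={ -1/2; 0 } -> -3/4
step 4: add Red to get RBRR; options L={ -1 } R={ -3/4; -1/2; 0 } -> -7/8
step 5: add Red to get RBRRR; options L={ -1 } R={ -7/8; -3/4; -1/2; 0 } -> -15/16
step 6: add Red to get RBRRRR; options L={ -1 } R={ -15/16; -7/8; -3/4; -1/2; 0 } -> -31/32
step 7: add Red to get RBRRRRR; options L={ -1 } R={ -31/32; -15/16; -7/8; -3/4; -1/2; 0 } -> -63/64
step 8: add Blue to get RBRRRRRB; options L={ -1; -63/64 } R={ -31/32; -15/16; -7/8; -3/4; -1/2; 0 } -> -125/128
step 9: add Red to get RBRRRRRBR; options L={ -1; -63/64 } R={ -125/128; -31/32; -15/16; -7/8; -3/4; -1/2; 0 } -> -251/256
step 10: add Red to get RBRRRRRBRR; options L={ -1; -63/64 } R={ -251/256; -125/128; -31/32; -15/16; -7/8; -3/4; -1/2; 0 } -> -503/512
step 11: add Red to get RBRRRRRBRRR; options L={ -1; -63/64 } R={ -503/512; -251/256; -125/128; -31/32; -15/16; -7/8; -3/4; -1/2; 0 } -> -1007/1024
step 12: add Red to get RBRRRRRBRRRR; options L={ -1; -63/64 } R={ -1007/1024; -503/512; -251/256; -125/128; -31/32; -15/16; -7/8; -3/4; -1/2; 0 } -> -2015/2048
step 13: add Red to get RBRRRRRBRRRRR; options L={ -1; -63/64 } R={ -2015/2048; -1007/1024; -503/512; -251/256; -125/128; -31/32; -15/16; -7/8; -3/4; -1/2; 0 } -> -4031/4096
step 14: add Red to get RBRRRRRBRRRRRR; options L={ -1; -63/64 } R={ -4031/4096; -2015/2048; -1007/1024; -503/512; -251/256; -125/128; -31/32; -15/16; -7/8; -3/4; -1/2; 0 } -> -8063/8192
step 15: add Red to get RBRRRRRBRRRRRRR; options L={ -1; -63/64 } R={ -8063/8192; -4031/4096; -2015/2048; -1007/1024; -503/512; -251/256; -125/128; -31/32; -15/16; -7/8; -3/4; -1/2; 0 } -> -16127/16384

-16127/16384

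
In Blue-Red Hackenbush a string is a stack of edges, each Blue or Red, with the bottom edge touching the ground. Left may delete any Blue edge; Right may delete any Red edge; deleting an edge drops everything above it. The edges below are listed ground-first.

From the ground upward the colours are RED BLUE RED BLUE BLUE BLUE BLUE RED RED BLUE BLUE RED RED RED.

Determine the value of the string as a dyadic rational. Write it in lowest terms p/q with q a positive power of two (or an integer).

step 1: add RED to get R; options L={ — } R={ 0 } ⇒ -1
step 2: add BLUE to get RB; options L={ -1 } R={ 0 } ⇒ -1/2
step 3: add RED to get RBR; options L={ -1 } R={ -1/2; 0 } ⇒ -3/4
step 4: add BLUE to get RBRB; options L={ -1; -3/4 } R={ -1/2; 0 } ⇒ -5/8
step 5: add BLUE to get RBRBB; options L={ -1; -3/4; -5/8 } R={ -1/2; 0 } ⇒ -9/16
step 6: add BLUE to get RBRBBB; options L={ -1; -3/4; -5/8; -9/16 } R={ -1/2; 0 } ⇒ -17/32
step 7: add BLUE to get RBRBBBB; options L={ -1; -3/4; -5/8; -9/16; -17/32 } R={ -1/2; 0 } ⇒ -33/64
step 8: add RED to get RBRBBBBR; options L={ -1; -3/4; -5/8; -9/16; -17/32 } R={ -33/64; -1/2; 0 } ⇒ -67/128
step 9: add RED to get RBRBBBBRR; options L={ -1; -3/4; -5/8; -9/16; -17/32 } R={ -67/128; -33/64; -1/2; 0 } ⇒ -135/256
step 10: add BLUE to get RBRBBBBRRB; options L={ -1; -3/4; -5/8; -9/16; -17/32; -135/256 } R={ -67/128; -33/64; -1/2; 0 } ⇒ -269/512
step 11: add BLUE to get RBRBBBBRRBB; options L={ -1; -3/4; -5/8; -9/16; -17/32; -135/256; -269/512 } R={ -67/128; -33/64; -1/2; 0 } ⇒ -537/1024
step 12: add RED to get RBRBBBBRRBBR; options L={ -1; -3/4; -5/8; -9/16; -17/32; -135/256; -269/512 } R={ -537/1024; -67/128; -33/64; -1/2; 0 } ⇒ -1075/2048
step 13: add RED to get RBRBBBBRRBBRR; options L={ -1; -3/4; -5/8; -9/16; -17/32; -135/256; -269/512 } R={ -1075/2048; -537/1024; -67/128; -33/64; -1/2; 0 } ⇒ -2151/4096
step 14: add RED to get RBRBBBBRRBBRRR; options L={ -1; -3/4; -5/8; -9/16; -17/32; -135/256; -269/512 } R={ -2151/4096; -1075/2048; -537/1024; -67/128; -33/64; -1/2; 0 } ⇒ -4303/8192

-4303/8192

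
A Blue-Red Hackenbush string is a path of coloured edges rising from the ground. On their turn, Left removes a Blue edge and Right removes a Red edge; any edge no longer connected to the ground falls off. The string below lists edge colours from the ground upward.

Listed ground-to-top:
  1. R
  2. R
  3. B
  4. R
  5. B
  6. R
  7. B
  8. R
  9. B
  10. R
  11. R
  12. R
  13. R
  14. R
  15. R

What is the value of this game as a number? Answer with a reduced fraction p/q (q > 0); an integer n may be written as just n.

-13695/8192

edge 1 of 15 (R): { · | 0 } ⇒ -1
edge 2 of 15 (R): { · | -1 0 } ⇒ -2
edge 3 of 15 (B): { -2 | -1 0 } ⇒ -3/2
edge 4 of 15 (R): { -2 | -3/2 -1 0 } ⇒ -7/4
edge 5 of 15 (B): { -2 -7/4 | -3/2 -1 0 } ⇒ -13/8
edge 6 of 15 (R): { -2 -7/4 | -13/8 -3/2 -1 0 } ⇒ -27/16
edge 7 of 15 (B): { -2 -7/4 -27/16 | -13/8 -3/2 -1 0 } ⇒ -53/32
edge 8 of 15 (R): { -2 -7/4 -27/16 | -53/32 -13/8 -3/2 -1 0 } ⇒ -107/64
edge 9 of 15 (B): { -2 -7/4 -27/16 -107/64 | -53/32 -13/8 -3/2 -1 0 } ⇒ -213/128
edge 10 of 15 (R): { -2 -7/4 -27/16 -107/64 | -213/128 -53/32 -13/8 -3/2 -1 0 } ⇒ -427/256
edge 11 of 15 (R): { -2 -7/4 -27/16 -107/64 | -427/256 -213/128 -53/32 -13/8 -3/2 -1 0 } ⇒ -855/512
edge 12 of 15 (R): { -2 -7/4 -27/16 -107/64 | -855/512 -427/256 -213/128 -53/32 -13/8 -3/2 -1 0 } ⇒ -1711/1024
edge 13 of 15 (R): { -2 -7/4 -27/16 -107/64 | -1711/1024 -855/512 -427/256 -213/128 -53/32 -13/8 -3/2 -1 0 } ⇒ -3423/2048
edge 14 of 15 (R): { -2 -7/4 -27/16 -107/64 | -3423/2048 -1711/1024 -855/512 -427/256 -213/128 -53/32 -13/8 -3/2 -1 0 } ⇒ -6847/4096
edge 15 of 15 (R): { -2 -7/4 -27/16 -107/64 | -6847/4096 -3423/2048 -1711/1024 -855/512 -427/256 -213/128 -53/32 -13/8 -3/2 -1 0 } ⇒ -13695/8192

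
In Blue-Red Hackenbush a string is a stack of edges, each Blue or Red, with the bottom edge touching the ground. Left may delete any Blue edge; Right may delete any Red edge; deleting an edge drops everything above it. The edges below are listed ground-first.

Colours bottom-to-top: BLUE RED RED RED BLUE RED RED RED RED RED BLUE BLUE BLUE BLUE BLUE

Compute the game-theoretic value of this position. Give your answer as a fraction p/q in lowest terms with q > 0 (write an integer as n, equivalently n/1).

2111/16384

Prefix values for BLUE RED RED RED BLUE RED RED RED RED RED BLUE BLUE BLUE BLUE BLUE via {L|R} + simplicity:
G(B) = { 0 | (no moves) } = 1
G(BR) = { 0 | 1 } = 1/2
G(BRR) = { 0 | 1/2 1 } = 1/4
G(BRRR) = { 0 | 1/4 1/2 1 } = 1/8
G(BRRRB) = { 0 1/8 | 1/4 1/2 1 } = 3/16
G(BRRRBR) = { 0 1/8 | 3/16 1/4 1/2 1 } = 5/32
G(BRRRBRR) = { 0 1/8 | 5/32 3/16 1/4 1/2 1 } = 9/64
G(BRRRBRRR) = { 0 1/8 | 9/64 5/32 3/16 1/4 1/2 1 } = 17/128
G(BRRRBRRRR) = { 0 1/8 | 17/128 9/64 5/32 3/16 1/4 1/2 1 } = 33/256
G(BRRRBRRRRR) = { 0 1/8 | 33/256 17/128 9/64 5/32 3/16 1/4 1/2 1 } = 65/512
G(BRRRBRRRRRB) = { 0 1/8 65/512 | 33/256 17/128 9/64 5/32 3/16 1/4 1/2 1 } = 131/1024
G(BRRRBRRRRRBB) = { 0 1/8 65/512 131/1024 | 33/256 17/128 9/64 5/32 3/16 1/4 1/2 1 } = 263/2048
G(BRRRBRRRRRBBB) = { 0 1/8 65/512 131/1024 263/2048 | 33/256 17/128 9/64 5/32 3/16 1/4 1/2 1 } = 527/4096
G(BRRRBRRRRRBBBB) = { 0 1/8 65/512 131/1024 263/2048 527/4096 | 33/256 17/128 9/64 5/32 3/16 1/4 1/2 1 } = 1055/8192
G(BRRRBRRRRRBBBBB) = { 0 1/8 65/512 131/1024 263/2048 527/4096 1055/8192 | 33/256 17/128 9/64 5/32 3/16 1/4 1/2 1 } = 2111/16384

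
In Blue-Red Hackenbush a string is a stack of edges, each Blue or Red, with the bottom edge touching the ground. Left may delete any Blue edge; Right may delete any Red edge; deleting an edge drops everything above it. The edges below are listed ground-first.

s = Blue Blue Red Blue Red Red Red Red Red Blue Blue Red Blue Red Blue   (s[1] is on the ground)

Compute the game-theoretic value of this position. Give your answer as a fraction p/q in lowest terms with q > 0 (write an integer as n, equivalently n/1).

Prefix values for Blue Blue Red Blue Red Red Red Red Red Blue Blue Red Blue Red Blue via {L|R} + simplicity:
v(B) = { 0 | none } — 1
v(BB) = { 0; 1 | none } — 2
v(BBR) = { 0; 1 | 2 } — 3/2
v(BBRB) = { 0; 1; 3/2 | 2 } — 7/4
v(BBRBR) = { 0; 1; 3/2 | 7/4; 2 } — 13/8
v(BBRBRR) = { 0; 1; 3/2 | 13/8; 7/4; 2 } — 25/16
v(BBRBRRR) = { 0; 1; 3/2 | 25/16; 13/8; 7/4; 2 } — 49/32
v(BBRBRRRR) = { 0; 1; 3/2 | 49/32; 25/16; 13/8; 7/4; 2 } — 97/64
v(BBRBRRRRR) = { 0; 1; 3/2 | 97/64; 49/32; 25/16; 13/8; 7/4; 2 } — 193/128
v(BBRBRRRRRB) = { 0; 1; 3/2; 193/128 | 97/64; 49/32; 25/16; 13/8; 7/4; 2 } — 387/256
v(BBRBRRRRRBB) = { 0; 1; 3/2; 193/128; 387/256 | 97/64; 49/32; 25/16; 13/8; 7/4; 2 } — 775/512
v(BBRBRRRRRBBR) = { 0; 1; 3/2; 193/128; 387/256 | 775/512; 97/64; 49/32; 25/16; 13/8; 7/4; 2 } — 1549/1024
v(BBRBRRRRRBBRB) = { 0; 1; 3/2; 193/128; 387/256; 1549/1024 | 775/512; 97/64; 49/32; 25/16; 13/8; 7/4; 2 } — 3099/2048
v(BBRBRRRRRBBRBR) = { 0; 1; 3/2; 193/128; 387/256; 1549/1024 | 3099/2048; 775/512; 97/64; 49/32; 25/16; 13/8; 7/4; 2 } — 6197/4096
v(BBRBRRRRRBBRBRB) = { 0; 1; 3/2; 193/128; 387/256; 1549/1024; 6197/4096 | 3099/2048; 775/512; 97/64; 49/32; 25/16; 13/8; 7/4; 2 } — 12395/8192

12395/8192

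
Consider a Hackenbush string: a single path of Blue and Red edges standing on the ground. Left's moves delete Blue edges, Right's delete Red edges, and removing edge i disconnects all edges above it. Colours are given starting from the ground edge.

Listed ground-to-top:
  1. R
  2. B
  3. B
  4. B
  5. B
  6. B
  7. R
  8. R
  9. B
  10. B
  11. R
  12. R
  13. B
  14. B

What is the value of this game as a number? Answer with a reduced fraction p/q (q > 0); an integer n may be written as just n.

-409/8192

G_1 [R]  L=[]  R=[0]  -> -1
G_2 [RB]  L=[-1]  R=[0]  -> -1/2
G_3 [RBB]  L=[-1 -1/2]  R=[0]  -> -1/4
G_4 [RBBB]  L=[-1 -1/2 -1/4]  R=[0]  -> -1/8
G_5 [RBBBB]  L=[-1 -1/2 -1/4 -1/8]  R=[0]  -> -1/16
G_6 [RBBBBB]  L=[-1 -1/2 -1/4 -1/8 -1/16]  R=[0]  -> -1/32
G_7 [RBBBBBR]  L=[-1 -1/2 -1/4 -1/8 -1/16]  R=[-1/32 0]  -> -3/64
G_8 [RBBBBBRR]  L=[-1 -1/2 -1/4 -1/8 -1/16]  R=[-3/64 -1/32 0]  -> -7/128
G_9 [RBBBBBRRB]  L=[-1 -1/2 -1/4 -1/8 -1/16 -7/128]  R=[-3/64 -1/32 0]  -> -13/256
G_10 [RBBBBBRRBB]  L=[-1 -1/2 -1/4 -1/8 -1/16 -7/128 -13/256]  R=[-3/64 -1/32 0]  -> -25/512
G_11 [RBBBBBRRBBR]  L=[-1 -1/2 -1/4 -1/8 -1/16 -7/128 -13/256]  R=[-25/512 -3/64 -1/32 0]  -> -51/1024
G_12 [RBBBBBRRBBRR]  L=[-1 -1/2 -1/4 -1/8 -1/16 -7/128 -13/256]  R=[-51/1024 -25/512 -3/64 -1/32 0]  -> -103/2048
G_13 [RBBBBBRRBBRRB]  L=[-1 -1/2 -1/4 -1/8 -1/16 -7/128 -13/256 -103/2048]  R=[-51/1024 -25/512 -3/64 -1/32 0]  -> -205/4096
G_14 [RBBBBBRRBBRRBB]  L=[-1 -1/2 -1/4 -1/8 -1/16 -7/128 -13/256 -103/2048 -205/4096]  R=[-51/1024 -25/512 -3/64 -1/32 0]  -> -409/8192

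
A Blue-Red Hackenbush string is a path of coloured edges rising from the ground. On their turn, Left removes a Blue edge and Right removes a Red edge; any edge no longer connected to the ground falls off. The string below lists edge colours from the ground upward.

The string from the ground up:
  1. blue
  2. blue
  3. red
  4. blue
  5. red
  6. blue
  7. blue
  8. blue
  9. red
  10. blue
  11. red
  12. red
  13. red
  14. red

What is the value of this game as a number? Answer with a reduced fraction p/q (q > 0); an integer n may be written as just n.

7073/4096

edge 1 of 14 (blue): { 0 | · } → 1
edge 2 of 14 (blue): { 0,1 | · } → 2
edge 3 of 14 (red): { 0,1 | 2 } → 3/2
edge 4 of 14 (blue): { 0,1,3/2 | 2 } → 7/4
edge 5 of 14 (red): { 0,1,3/2 | 7/4,2 } → 13/8
edge 6 of 14 (blue): { 0,1,3/2,13/8 | 7/4,2 } → 27/16
edge 7 of 14 (blue): { 0,1,3/2,13/8,27/16 | 7/4,2 } → 55/32
edge 8 of 14 (blue): { 0,1,3/2,13/8,27/16,55/32 | 7/4,2 } → 111/64
edge 9 of 14 (red): { 0,1,3/2,13/8,27/16,55/32 | 111/64,7/4,2 } → 221/128
edge 10 of 14 (blue): { 0,1,3/2,13/8,27/16,55/32,221/128 | 111/64,7/4,2 } → 443/256
edge 11 of 14 (red): { 0,1,3/2,13/8,27/16,55/32,221/128 | 443/256,111/64,7/4,2 } → 885/512
edge 12 of 14 (red): { 0,1,3/2,13/8,27/16,55/32,221/128 | 885/512,443/256,111/64,7/4,2 } → 1769/1024
edge 13 of 14 (red): { 0,1,3/2,13/8,27/16,55/32,221/128 | 1769/1024,885/512,443/256,111/64,7/4,2 } → 3537/2048
edge 14 of 14 (red): { 0,1,3/2,13/8,27/16,55/32,221/128 | 3537/2048,1769/1024,885/512,443/256,111/64,7/4,2 } → 7073/4096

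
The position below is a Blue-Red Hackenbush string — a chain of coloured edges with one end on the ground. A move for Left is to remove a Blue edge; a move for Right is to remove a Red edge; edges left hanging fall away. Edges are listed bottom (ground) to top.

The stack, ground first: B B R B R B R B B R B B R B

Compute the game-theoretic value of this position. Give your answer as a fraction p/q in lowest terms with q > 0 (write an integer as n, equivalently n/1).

edge 1 of 14 (B): { 0 | ∅ } => 1
edge 2 of 14 (B): { 0; 1 | ∅ } => 2
edge 3 of 14 (R): { 0; 1 | 2 } => 3/2
edge 4 of 14 (B): { 0; 1; 3/2 | 2 } => 7/4
edge 5 of 14 (R): { 0; 1; 3/2 | 7/4; 2 } => 13/8
edge 6 of 14 (B): { 0; 1; 3/2; 13/8 | 7/4; 2 } => 27/16
edge 7 of 14 (R): { 0; 1; 3/2; 13/8 | 27/16; 7/4; 2 } => 53/32
edge 8 of 14 (B): { 0; 1; 3/2; 13/8; 53/32 | 27/16; 7/4; 2 } => 107/64
edge 9 of 14 (B): { 0; 1; 3/2; 13/8; 53/32; 107/64 | 27/16; 7/4; 2 } => 215/128
edge 10 of 14 (R): { 0; 1; 3/2; 13/8; 53/32; 107/64 | 215/128; 27/16; 7/4; 2 } => 429/256
edge 11 of 14 (B): { 0; 1; 3/2; 13/8; 53/32; 107/64; 429/256 | 215/128; 27/16; 7/4; 2 } => 859/512
edge 12 of 14 (B): { 0; 1; 3/2; 13/8; 53/32; 107/64; 429/256; 859/512 | 215/128; 27/16; 7/4; 2 } => 1719/1024
edge 13 of 14 (R): { 0; 1; 3/2; 13/8; 53/32; 107/64; 429/256; 859/512 | 1719/1024; 215/128; 27/16; 7/4; 2 } => 3437/2048
edge 14 of 14 (B): { 0; 1; 3/2; 13/8; 53/32; 107/64; 429/256; 859/512; 3437/2048 | 1719/1024; 215/128; 27/16; 7/4; 2 } => 6875/4096

6875/4096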